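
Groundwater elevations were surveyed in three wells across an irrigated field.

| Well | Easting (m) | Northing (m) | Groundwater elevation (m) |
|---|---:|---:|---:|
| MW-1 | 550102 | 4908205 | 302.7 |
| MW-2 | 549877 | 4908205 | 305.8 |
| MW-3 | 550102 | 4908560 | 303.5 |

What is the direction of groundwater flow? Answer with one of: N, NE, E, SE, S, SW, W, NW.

E

∂h/∂x = (305.8 − 302.7) / (549877 − 550102) = -0.01378
∂h/∂y = (303.5 − 302.7) / (4908560 − 4908205) = +0.002254
Flow = −∇h = (+0.01378 east, -0.002254 north), which points east.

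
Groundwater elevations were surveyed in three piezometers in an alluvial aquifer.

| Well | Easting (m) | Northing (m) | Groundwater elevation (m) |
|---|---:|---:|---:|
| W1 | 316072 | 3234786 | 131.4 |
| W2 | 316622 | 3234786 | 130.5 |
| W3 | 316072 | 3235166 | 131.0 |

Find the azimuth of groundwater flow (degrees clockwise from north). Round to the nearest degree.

∂h/∂x = (130.5 − 131.4) / (316622 − 316072) = -0.001636
∂h/∂y = (131.0 − 131.4) / (3235166 − 3234786) = -0.001053
Flow direction (−∇h) has components (+0.001636 E, +0.001053 N).
Azimuth = atan2(E, N) = atan2(+0.001636, +0.001053) = 57.2° ≈ 057°.

057°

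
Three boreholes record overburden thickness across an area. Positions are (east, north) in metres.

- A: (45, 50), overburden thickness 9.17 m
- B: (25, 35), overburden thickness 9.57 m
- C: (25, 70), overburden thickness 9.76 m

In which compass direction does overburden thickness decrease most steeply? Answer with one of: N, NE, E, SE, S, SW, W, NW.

E

Taking A as reference: B−A = (-20, -15, +0.40); C−A = (-20, 20, +0.59).
Determinant of the coordinate differences = (-20)·20 − (-20)·(-15) = -700.
∂d/∂x = [(+0.40)·20 − (+0.59)·(-15)] / -700 = -0.02407
∂d/∂y = [(-20)·(+0.59) − (-20)·(+0.40)] / -700 = +0.005429
Steepest decrease is along −∇f = (+0.02407 E, -0.005429 N) → east.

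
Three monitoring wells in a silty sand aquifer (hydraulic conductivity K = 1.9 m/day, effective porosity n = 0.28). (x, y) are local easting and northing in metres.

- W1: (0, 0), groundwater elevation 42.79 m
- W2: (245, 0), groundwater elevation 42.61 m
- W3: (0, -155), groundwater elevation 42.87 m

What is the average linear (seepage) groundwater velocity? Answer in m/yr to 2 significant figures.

2.2 m/yr

∂h/∂x = (42.61 − 42.79) / (245 − 0) = -0.0007347
∂h/∂y = (42.87 − 42.79) / (-155 − 0) = -0.0005161
|∇h| = √(-0.0007347² + -0.0005161²) = 0.0008979
Seepage velocity v = K·i/n = 1.9 × 0.0008979 / 0.28 = 0.006093 m/day = 2.225 m/yr.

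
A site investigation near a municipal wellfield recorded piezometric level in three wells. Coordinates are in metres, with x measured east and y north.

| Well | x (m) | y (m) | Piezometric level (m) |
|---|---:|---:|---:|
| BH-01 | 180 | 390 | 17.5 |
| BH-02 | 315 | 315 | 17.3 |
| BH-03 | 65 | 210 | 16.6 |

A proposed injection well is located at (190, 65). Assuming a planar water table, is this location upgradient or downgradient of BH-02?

downgradient

Differences from BH-01: to BH-02 (Δx, Δy, Δh) = (135, -75, -0.2); to BH-03 = (-115, -180, -0.9).
Solve a·Δx + b·Δy = Δh: det = 135·(-180) − (-115)·(-75) = -32925.
∂h/∂x = [(-0.2)·(-180) − (-0.9)·(-75)] / -32925 = +0.0009567
∂h/∂y = [135·(-0.9) − (-115)·(-0.2)] / -32925 = +0.004389
Head at (190, 65) = 17.5 + (+0.0009567)·(10) + (+0.004389)·(-325) = 16.08 m.
That is lower than the 17.3 m at BH-02, so the point is downgradient.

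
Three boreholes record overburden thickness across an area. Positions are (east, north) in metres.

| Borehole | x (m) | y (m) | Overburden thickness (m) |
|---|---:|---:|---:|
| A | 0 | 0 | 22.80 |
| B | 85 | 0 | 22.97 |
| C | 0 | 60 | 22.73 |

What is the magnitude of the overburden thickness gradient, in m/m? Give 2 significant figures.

∂d/∂x = (22.97 − 22.80) / (85 − 0) = +0.002000
∂d/∂y = (22.73 − 22.80) / (60 − 0) = -0.001167
|∇f| = √(0.002000² + -0.001167²) = 0.002316 m/m

0.0023 m/m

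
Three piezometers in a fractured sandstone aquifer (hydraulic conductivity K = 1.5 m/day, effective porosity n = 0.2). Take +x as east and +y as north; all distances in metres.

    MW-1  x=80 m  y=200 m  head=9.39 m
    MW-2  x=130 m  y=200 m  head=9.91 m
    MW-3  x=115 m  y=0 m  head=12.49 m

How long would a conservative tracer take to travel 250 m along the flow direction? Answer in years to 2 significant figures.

Taking MW-1 as reference: MW-2−MW-1 = (50, 0, +0.52); MW-3−MW-1 = (35, -200, +3.10).
Solve a·Δx + b·Δy = Δh: det = 50·(-200) − 35·0 = -10000.
∂h/∂x = [(+0.52)·(-200) − (+3.10)·0] / -10000 = +0.01040
∂h/∂y = [50·(+3.10) − 35·(+0.52)] / -10000 = -0.01368
|∇h| = √(0.01040² + -0.01368²) = 0.01718
Seepage velocity v = K·i/n = 1.5 × 0.01718 / 0.2 = 0.1288 m/day.
t = 250 / 0.1288 = 1941 days = 5.31 years.

5.3 years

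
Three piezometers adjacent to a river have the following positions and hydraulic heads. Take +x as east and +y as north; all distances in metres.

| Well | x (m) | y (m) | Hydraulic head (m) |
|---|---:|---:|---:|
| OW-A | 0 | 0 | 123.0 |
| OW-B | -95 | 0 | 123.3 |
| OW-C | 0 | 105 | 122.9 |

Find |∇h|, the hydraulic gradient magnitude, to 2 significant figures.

0.0033

∂h/∂x = (123.3 − 123.0) / (-95 − 0) = -0.003158
∂h/∂y = (122.9 − 123.0) / (105 − 0) = -0.0009524
|∇h| = √(-0.003158² + -0.0009524²) = 0.003298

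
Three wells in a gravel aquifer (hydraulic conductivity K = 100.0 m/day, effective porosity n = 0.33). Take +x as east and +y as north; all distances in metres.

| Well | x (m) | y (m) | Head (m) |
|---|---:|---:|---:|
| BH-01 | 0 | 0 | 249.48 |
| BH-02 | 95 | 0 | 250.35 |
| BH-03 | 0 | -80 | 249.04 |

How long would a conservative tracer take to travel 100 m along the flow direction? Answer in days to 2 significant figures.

31 days

∂h/∂x = (250.35 − 249.48) / (95 − 0) = +0.009158
∂h/∂y = (249.04 − 249.48) / (-80 − 0) = +0.005500
|∇h| = √(0.009158² + 0.005500²) = 0.01068
Seepage velocity v = K·i/n = 100.0 × 0.01068 / 0.33 = 3.236 m/day.
t = 100 / 3.236 = 30.9 days.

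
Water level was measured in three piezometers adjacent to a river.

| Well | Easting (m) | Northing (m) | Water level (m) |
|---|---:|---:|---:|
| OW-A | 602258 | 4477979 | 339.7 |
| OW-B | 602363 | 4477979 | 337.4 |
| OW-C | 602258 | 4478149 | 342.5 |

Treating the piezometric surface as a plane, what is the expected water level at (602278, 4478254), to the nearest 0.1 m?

343.8 m

∂h/∂x = (337.4 − 339.7) / (602363 − 602258) = -0.02190
∂h/∂y = (342.5 − 339.7) / (4478149 − 4477979) = +0.01647
h(602278, 4478254) = 339.7 + (-0.02190)·(20) + (+0.01647)·(275) = 339.7 -0.438 +4.529 = 343.791 m.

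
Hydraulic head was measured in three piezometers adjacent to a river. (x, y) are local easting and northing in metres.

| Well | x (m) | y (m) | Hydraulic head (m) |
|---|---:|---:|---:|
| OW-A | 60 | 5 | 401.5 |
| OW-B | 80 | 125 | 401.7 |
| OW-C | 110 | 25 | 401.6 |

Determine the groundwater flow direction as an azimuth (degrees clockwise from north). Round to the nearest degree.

225°

Differences from OW-A: to OW-B (Δx, Δy, Δh) = (20, 120, +0.2); to OW-C = (50, 20, +0.1).
Solve a·Δx + b·Δy = Δh: det = 20·20 − 50·120 = -5600.
∂h/∂x = [(+0.2)·20 − (+0.1)·120] / -5600 = +0.001429
∂h/∂y = [20·(+0.1) − 50·(+0.2)] / -5600 = +0.001429
Flow direction (−∇h) has components (-0.001429 E, -0.001429 N).
Azimuth = atan2(E, N) = atan2(-0.001429, -0.001429) = 225.0° ≈ 225°.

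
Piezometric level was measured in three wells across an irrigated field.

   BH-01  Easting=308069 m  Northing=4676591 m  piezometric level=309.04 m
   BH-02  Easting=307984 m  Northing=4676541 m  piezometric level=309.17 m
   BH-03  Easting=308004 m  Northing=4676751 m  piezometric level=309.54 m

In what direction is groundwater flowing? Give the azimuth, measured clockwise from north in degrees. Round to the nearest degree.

127°

Differences from BH-01: to BH-02 (Δx, Δy, Δh) = (-85, -50, +0.13); to BH-03 = (-65, 160, +0.50).
Solve a·Δx + b·Δy = Δh: det = (-85)·160 − (-65)·(-50) = -16850.
∂h/∂x = [(+0.13)·160 − (+0.50)·(-50)] / -16850 = -0.002718
∂h/∂y = [(-85)·(+0.50) − (-65)·(+0.13)] / -16850 = +0.002021
Flow direction (−∇h) has components (+0.002718 E, -0.002021 N).
Azimuth = atan2(E, N) = atan2(+0.002718, -0.002021) = 126.6° ≈ 127°.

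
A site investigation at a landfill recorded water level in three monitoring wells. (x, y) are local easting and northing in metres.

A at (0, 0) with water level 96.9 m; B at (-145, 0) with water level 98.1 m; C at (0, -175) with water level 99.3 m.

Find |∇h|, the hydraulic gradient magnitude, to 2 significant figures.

∂h/∂x = (98.1 − 96.9) / (-145 − 0) = -0.008276
∂h/∂y = (99.3 − 96.9) / (-175 − 0) = -0.01371
|∇h| = √(-0.008276² + -0.01371²) = 0.01601

0.016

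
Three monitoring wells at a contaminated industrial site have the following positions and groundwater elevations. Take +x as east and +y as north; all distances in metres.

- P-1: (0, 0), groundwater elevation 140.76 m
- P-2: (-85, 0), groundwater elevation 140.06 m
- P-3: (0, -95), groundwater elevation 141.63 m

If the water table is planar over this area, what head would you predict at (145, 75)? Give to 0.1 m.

141.3 m

∂h/∂x = (140.06 − 140.76) / (-85 − 0) = +0.008235
∂h/∂y = (141.63 − 140.76) / (-95 − 0) = -0.009158
h(145, 75) = 140.76 + (+0.008235)·(145) + (-0.009158)·(75) = 140.76 +1.194 -0.687 = 141.267 m.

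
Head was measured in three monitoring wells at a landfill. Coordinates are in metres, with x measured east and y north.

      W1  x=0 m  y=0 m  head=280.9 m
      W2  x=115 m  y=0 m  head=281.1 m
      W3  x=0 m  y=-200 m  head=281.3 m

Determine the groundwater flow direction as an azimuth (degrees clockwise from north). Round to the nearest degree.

319°

∂h/∂x = (281.1 − 280.9) / (115 − 0) = +0.001739
∂h/∂y = (281.3 − 280.9) / (-200 − 0) = -0.002000
Flow direction (−∇h) has components (-0.001739 E, +0.002000 N).
Azimuth = atan2(E, N) = atan2(-0.001739, +0.002000) = 319.0° ≈ 319°.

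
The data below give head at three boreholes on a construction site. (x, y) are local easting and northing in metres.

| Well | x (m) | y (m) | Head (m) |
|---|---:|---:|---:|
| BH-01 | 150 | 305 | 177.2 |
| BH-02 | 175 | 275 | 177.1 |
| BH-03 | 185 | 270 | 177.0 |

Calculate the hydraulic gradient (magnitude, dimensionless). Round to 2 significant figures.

0.017

Differences from BH-01: to BH-02 (Δx, Δy, Δh) = (25, -30, -0.1); to BH-03 = (35, -35, -0.2).
Solve a·Δx + b·Δy = Δh: det = 25·(-35) − 35·(-30) = 175.
∂h/∂x = [(-0.1)·(-35) − (-0.2)·(-30)] / 175 = -0.01429
∂h/∂y = [25·(-0.2) − 35·(-0.1)] / 175 = -0.008571
|∇h| = √(-0.01429² + -0.008571²) = 0.01666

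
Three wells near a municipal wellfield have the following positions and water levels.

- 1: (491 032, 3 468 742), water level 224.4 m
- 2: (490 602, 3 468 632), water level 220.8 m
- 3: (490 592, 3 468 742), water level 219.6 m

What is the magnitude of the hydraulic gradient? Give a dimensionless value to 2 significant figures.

0.015

With h = a·x + b·y + c and 1 as origin, the differences give:
  (-430)·a + (-110)·b = -3.6
  (-440)·a + 0·b = -4.8
Eliminate b (×0 and ×(-110), subtract): -48400·a = -528.00 → a = ∂h/∂x = +0.01091
Back-substitute: b = ∂h/∂y = -0.009917.
|∇h| = √(0.01091² + -0.009917²) = 0.01474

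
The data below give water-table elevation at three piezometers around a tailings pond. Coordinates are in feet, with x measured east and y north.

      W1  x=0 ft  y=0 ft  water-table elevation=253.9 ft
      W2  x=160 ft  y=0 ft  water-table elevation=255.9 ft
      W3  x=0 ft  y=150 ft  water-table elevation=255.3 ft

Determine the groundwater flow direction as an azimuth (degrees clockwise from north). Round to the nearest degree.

233°

∂h/∂x = (255.9 − 253.9) / (160 − 0) = +0.01250
∂h/∂y = (255.3 − 253.9) / (150 − 0) = +0.009333
Flow direction (−∇h) has components (-0.01250 E, -0.009333 N).
Azimuth = atan2(E, N) = atan2(-0.01250, -0.009333) = 233.3° ≈ 233°.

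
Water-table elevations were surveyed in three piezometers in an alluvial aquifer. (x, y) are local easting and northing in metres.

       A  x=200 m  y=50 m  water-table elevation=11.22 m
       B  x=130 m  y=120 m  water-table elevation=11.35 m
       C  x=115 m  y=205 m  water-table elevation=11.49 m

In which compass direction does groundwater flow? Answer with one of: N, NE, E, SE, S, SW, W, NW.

Differences from A: to B (Δx, Δy, Δh) = (-70, 70, +0.13); to C = (-85, 155, +0.27).
Determinant of the coordinate differences = (-70)·155 − (-85)·70 = -4900.
∂h/∂x = [(+0.13)·155 − (+0.27)·70] / -4900 = -0.0002551
∂h/∂y = [(-70)·(+0.27) − (-85)·(+0.13)] / -4900 = +0.001602
Flow = −∇h = (+0.0002551 east, -0.001602 north), which points south.

S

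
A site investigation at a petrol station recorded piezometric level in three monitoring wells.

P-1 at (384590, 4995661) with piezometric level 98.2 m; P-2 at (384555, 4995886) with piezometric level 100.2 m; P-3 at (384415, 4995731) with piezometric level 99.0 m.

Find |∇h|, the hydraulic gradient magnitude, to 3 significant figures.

Taking P-1 as reference: P-2−P-1 = (-35, 225, +2.0); P-3−P-1 = (-175, 70, +0.8).
Determinant of the coordinate differences = (-35)·70 − (-175)·225 = 36925.
∂h/∂x = [(+2.0)·70 − (+0.8)·225] / 36925 = -0.001083
∂h/∂y = [(-35)·(+0.8) − (-175)·(+2.0)] / 36925 = +0.008720
|∇h| = √(-0.001083² + 0.008720²) = 0.008787

0.00879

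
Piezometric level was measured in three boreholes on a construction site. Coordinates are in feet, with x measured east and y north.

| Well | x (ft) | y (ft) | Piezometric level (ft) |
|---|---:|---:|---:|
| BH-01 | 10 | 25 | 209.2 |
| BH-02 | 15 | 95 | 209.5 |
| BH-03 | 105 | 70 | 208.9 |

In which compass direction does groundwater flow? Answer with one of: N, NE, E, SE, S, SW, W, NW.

With h = a·x + b·y + c and BH-01 as origin, the differences give:
  5·a + 70·b = +0.3
  95·a + 45·b = -0.3
Eliminate b (×45 and ×70, subtract): -6425·a = 34.50 → a = ∂h/∂x = -0.005370
Back-substitute: b = ∂h/∂y = +0.004669.
Flow = −∇h = (+0.005370 east, -0.004669 north), which points southeast.

SE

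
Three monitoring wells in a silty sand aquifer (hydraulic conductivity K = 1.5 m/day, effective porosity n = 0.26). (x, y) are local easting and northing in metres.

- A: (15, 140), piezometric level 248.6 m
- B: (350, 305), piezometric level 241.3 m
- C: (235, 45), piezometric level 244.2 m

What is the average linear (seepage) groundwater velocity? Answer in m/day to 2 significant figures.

0.12 m/day

Three-point gradient (reference A): Δ to B = (335, 165, -7.3), Δ to C = (220, -95, -4.4).
∂h/∂x = -0.02084, ∂h/∂y = -0.001938 (det = -68125).
|∇h| = √(-0.02084² + -0.001938²) = 0.02093
Seepage velocity v = K·i/n = 1.5 × 0.02093 / 0.26 = 0.1207 m/day.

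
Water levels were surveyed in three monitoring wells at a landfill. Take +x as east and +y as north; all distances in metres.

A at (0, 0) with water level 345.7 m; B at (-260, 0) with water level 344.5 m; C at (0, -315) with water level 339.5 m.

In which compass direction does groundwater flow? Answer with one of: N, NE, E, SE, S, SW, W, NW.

S

∂h/∂x = (344.5 − 345.7) / (-260 − 0) = +0.004615
∂h/∂y = (339.5 − 345.7) / (-315 − 0) = +0.01968
Flow = −∇h = (-0.004615 east, -0.01968 north), which points south.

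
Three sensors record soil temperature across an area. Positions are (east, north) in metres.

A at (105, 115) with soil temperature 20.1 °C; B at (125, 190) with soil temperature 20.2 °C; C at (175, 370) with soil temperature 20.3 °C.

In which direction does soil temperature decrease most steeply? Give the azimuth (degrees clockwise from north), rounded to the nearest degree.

Differences from A: to B (Δx, Δy, Δh) = (20, 75, +0.1); to C = (70, 255, +0.2).
Solve a·Δx + b·Δy = ΔT: det = 20·255 − 70·75 = -150.
∂T/∂x = [(+0.1)·255 − (+0.2)·75] / -150 = -0.07000
∂T/∂y = [20·(+0.2) − 70·(+0.1)] / -150 = +0.02000
Steepest decrease is along −∇f: components (+0.07000 E, -0.02000 N).
Azimuth = atan2(+0.07000, -0.02000) = 105.9° ≈ 106°.

106°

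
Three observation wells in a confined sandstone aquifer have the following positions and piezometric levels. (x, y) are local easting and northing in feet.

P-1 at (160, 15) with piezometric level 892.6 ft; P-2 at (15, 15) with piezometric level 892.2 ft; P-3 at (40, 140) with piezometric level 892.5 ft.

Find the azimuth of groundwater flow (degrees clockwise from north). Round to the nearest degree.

Three-point gradient (reference P-1): Δ to P-2 = (-145, 0, -0.4), Δ to P-3 = (-120, 125, -0.1).
∂h/∂x = +0.002759, ∂h/∂y = +0.001848 (det = -18125).
Flow direction (−∇h) has components (-0.002759 E, -0.001848 N).
Azimuth = atan2(E, N) = atan2(-0.002759, -0.001848) = 236.2° ≈ 236°.

236°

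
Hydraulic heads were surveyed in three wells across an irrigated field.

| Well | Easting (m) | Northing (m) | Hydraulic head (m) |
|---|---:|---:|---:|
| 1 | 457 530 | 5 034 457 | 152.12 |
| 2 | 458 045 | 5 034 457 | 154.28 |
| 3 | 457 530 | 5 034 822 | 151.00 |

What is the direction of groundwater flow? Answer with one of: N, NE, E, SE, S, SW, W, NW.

NW

∂h/∂x = (154.28 − 152.12) / (458045 − 457530) = +0.004194
∂h/∂y = (151.00 − 152.12) / (5034822 − 5034457) = -0.003068
Flow = −∇h = (-0.004194 east, +0.003068 north), which points northwest.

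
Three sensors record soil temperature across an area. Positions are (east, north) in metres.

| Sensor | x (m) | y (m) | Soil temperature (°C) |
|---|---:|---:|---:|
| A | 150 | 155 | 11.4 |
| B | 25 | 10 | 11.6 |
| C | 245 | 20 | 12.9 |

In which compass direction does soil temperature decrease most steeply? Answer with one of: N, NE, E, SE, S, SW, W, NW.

Three-point gradient (reference A): Δ to B = (-125, -145, +0.2), Δ to C = (95, -135, +1.5).
∂T/∂x = +0.006215, ∂T/∂y = -0.006737 (det = 30650).
Steepest decrease is along −∇f = (-0.006215 E, +0.006737 N) → northwest.

NW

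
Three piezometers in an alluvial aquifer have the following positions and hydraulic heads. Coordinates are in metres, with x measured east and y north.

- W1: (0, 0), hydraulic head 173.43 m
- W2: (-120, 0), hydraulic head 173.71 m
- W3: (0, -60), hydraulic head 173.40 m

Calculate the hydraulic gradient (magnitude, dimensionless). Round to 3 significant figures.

0.00239

∂h/∂x = (173.71 − 173.43) / (-120 − 0) = -0.002333
∂h/∂y = (173.40 − 173.43) / (-60 − 0) = +0.0005000
|∇h| = √(-0.002333² + 0.0005000²) = 0.002386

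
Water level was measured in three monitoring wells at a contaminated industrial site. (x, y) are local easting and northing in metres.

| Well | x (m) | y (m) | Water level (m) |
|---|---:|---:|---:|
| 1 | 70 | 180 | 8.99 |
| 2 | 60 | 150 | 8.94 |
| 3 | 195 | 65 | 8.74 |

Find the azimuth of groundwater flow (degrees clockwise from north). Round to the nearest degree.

169°

Taking 1 as reference: 2−1 = (-10, -30, -0.05); 3−1 = (125, -115, -0.25).
Solve a·Δx + b·Δy = Δh: det = (-10)·(-115) − 125·(-30) = 4900.
∂h/∂x = [(-0.05)·(-115) − (-0.25)·(-30)] / 4900 = -0.0003571
∂h/∂y = [(-10)·(-0.25) − 125·(-0.05)] / 4900 = +0.001786
Flow direction (−∇h) has components (+0.0003571 E, -0.001786 N).
Azimuth = atan2(E, N) = atan2(+0.0003571, -0.001786) = 168.7° ≈ 169°.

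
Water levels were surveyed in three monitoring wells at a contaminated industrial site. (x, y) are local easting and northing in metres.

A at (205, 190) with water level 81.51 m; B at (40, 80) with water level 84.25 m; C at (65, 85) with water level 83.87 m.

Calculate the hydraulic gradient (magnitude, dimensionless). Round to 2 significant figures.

Differences from A: to B (Δx, Δy, Δh) = (-165, -110, +2.74); to C = (-140, -105, +2.36).
Determinant of the coordinate differences = (-165)·(-105) − (-140)·(-110) = 1925.
∂h/∂x = [(+2.74)·(-105) − (+2.36)·(-110)] / 1925 = -0.01460
∂h/∂y = [(-165)·(+2.36) − (-140)·(+2.74)] / 1925 = -0.003013
|∇h| = √(-0.01460² + -0.003013²) = 0.01491

0.015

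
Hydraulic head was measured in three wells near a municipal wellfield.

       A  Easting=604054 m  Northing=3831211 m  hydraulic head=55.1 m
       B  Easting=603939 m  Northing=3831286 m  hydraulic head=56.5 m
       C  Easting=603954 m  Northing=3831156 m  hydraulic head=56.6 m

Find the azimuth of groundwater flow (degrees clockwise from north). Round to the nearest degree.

080°

Taking A as reference: B−A = (-115, 75, +1.4); C−A = (-100, -55, +1.5).
Solve a·Δx + b·Δy = Δh: det = (-115)·(-55) − (-100)·75 = 13825.
∂h/∂x = [(+1.4)·(-55) − (+1.5)·75] / 13825 = -0.01371
∂h/∂y = [(-115)·(+1.5) − (-100)·(+1.4)] / 13825 = -0.002351
Flow direction (−∇h) has components (+0.01371 E, +0.002351 N).
Azimuth = atan2(E, N) = atan2(+0.01371, +0.002351) = 80.3° ≈ 080°.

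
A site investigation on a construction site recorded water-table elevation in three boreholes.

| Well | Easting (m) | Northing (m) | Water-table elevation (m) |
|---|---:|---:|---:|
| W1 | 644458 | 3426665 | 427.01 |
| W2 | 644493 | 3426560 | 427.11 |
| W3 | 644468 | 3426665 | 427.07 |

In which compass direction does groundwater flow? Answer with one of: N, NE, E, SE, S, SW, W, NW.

Differences from W1: to W2 (Δx, Δy, Δh) = (35, -105, +0.10); to W3 = (10, 0, +0.06).
Determinant of the coordinate differences = 35·0 − 10·(-105) = 1050.
∂h/∂x = [(+0.10)·0 − (+0.06)·(-105)] / 1050 = +0.006000
∂h/∂y = [35·(+0.06) − 10·(+0.10)] / 1050 = +0.001048
Flow = −∇h = (-0.006000 east, -0.001048 north), which points west.

W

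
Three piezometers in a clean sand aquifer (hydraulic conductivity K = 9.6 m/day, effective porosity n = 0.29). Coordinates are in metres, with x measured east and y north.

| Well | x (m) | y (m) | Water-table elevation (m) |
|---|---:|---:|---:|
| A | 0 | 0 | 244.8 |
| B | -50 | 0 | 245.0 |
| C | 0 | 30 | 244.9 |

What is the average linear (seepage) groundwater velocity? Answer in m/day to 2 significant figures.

∂h/∂x = (245.0 − 244.8) / (-50 − 0) = -0.004000
∂h/∂y = (244.9 − 244.8) / (30 − 0) = +0.003333
|∇h| = √(-0.004000² + 0.003333²) = 0.005207
Seepage velocity v = K·i/n = 9.6 × 0.005207 / 0.29 = 0.1724 m/day.

0.17 m/day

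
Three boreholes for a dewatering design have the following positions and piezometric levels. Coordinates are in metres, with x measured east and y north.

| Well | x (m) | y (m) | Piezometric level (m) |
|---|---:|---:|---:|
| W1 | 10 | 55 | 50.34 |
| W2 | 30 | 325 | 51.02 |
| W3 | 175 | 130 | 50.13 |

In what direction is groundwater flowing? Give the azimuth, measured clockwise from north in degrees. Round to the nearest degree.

137°

Three-point gradient (reference W1): Δ to W2 = (20, 270, +0.68), Δ to W3 = (165, 75, -0.21).
∂h/∂x = -0.002502, ∂h/∂y = +0.002704 (det = -43050).
Flow direction (−∇h) has components (+0.002502 E, -0.002704 N).
Azimuth = atan2(E, N) = atan2(+0.002502, -0.002704) = 137.2° ≈ 137°.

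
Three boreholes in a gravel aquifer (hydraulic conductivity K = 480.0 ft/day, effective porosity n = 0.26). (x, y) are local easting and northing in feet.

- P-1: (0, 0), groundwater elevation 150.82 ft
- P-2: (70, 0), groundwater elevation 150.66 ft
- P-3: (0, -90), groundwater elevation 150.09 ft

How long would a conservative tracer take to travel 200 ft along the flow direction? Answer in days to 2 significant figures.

13 days

∂h/∂x = (150.66 − 150.82) / (70 − 0) = -0.002286
∂h/∂y = (150.09 − 150.82) / (-90 − 0) = +0.008111
|∇h| = √(-0.002286² + 0.008111²) = 0.008427
Seepage velocity v = K·i/n = 480.0 × 0.008427 / 0.26 = 15.56 ft/day.
t = 200 / 15.56 = 12.85 days.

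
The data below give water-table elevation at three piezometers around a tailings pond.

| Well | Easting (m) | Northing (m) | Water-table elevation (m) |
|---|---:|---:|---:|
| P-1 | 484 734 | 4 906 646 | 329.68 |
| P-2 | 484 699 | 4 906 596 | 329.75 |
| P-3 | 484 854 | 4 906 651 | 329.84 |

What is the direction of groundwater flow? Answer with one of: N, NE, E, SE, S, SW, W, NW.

Differences from P-1: to P-2 (Δx, Δy, Δh) = (-35, -50, +0.07); to P-3 = (120, 5, +0.16).
Solve a·Δx + b·Δy = Δh: det = (-35)·5 − 120·(-50) = 5825.
∂h/∂x = [(+0.07)·5 − (+0.16)·(-50)] / 5825 = +0.001433
∂h/∂y = [(-35)·(+0.16) − 120·(+0.07)] / 5825 = -0.002403
Flow = −∇h = (-0.001433 east, +0.002403 north), which points northwest.

NW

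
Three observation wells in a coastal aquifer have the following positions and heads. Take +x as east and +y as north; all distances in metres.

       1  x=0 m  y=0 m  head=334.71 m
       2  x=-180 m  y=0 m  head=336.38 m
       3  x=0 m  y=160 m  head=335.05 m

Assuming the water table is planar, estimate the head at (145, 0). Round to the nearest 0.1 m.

333.4 m

∂h/∂x = (336.38 − 334.71) / (-180 − 0) = -0.009278
∂h/∂y = (335.05 − 334.71) / (160 − 0) = +0.002125
h(145, 0) = 334.71 + (-0.009278)·(145) + (+0.002125)·(0) = 334.71 -1.345 +0.000 = 333.365 m.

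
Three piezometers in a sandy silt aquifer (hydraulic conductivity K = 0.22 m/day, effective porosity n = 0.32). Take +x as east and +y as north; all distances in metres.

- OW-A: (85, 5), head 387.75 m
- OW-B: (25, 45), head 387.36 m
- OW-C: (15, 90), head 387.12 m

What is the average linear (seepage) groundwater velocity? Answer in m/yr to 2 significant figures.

Differences from OW-A: to OW-B (Δx, Δy, Δh) = (-60, 40, -0.39); to OW-C = (-70, 85, -0.63).
Determinant of the coordinate differences = (-60)·85 − (-70)·40 = -2300.
∂h/∂x = [(-0.39)·85 − (-0.63)·40] / -2300 = +0.003457
∂h/∂y = [(-60)·(-0.63) − (-70)·(-0.39)] / -2300 = -0.004565
|∇h| = √(0.003457² + -0.004565²) = 0.005726
Seepage velocity v = K·i/n = 0.22 × 0.005726 / 0.32 = 0.003937 m/day = 1.438 m/yr.

1.4 m/yr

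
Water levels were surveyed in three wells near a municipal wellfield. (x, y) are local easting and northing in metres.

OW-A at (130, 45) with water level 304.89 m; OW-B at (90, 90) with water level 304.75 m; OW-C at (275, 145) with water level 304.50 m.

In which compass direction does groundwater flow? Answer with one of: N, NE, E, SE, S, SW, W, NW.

N

With h = a·x + b·y + c and OW-A as origin, the differences give:
  (-40)·a + 45·b = -0.14
  145·a + 100·b = -0.39
Eliminate b (×100 and ×45, subtract): -10525·a = 3.550 → a = ∂h/∂x = -0.0003373
Back-substitute: b = ∂h/∂y = -0.003411.
Flow = −∇h = (+0.0003373 east, +0.003411 north), which points north.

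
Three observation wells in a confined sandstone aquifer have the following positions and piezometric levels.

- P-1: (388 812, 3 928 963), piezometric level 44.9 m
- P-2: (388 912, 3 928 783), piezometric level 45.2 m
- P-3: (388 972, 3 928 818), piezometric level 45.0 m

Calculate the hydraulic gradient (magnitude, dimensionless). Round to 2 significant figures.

0.0032

Differences from P-1: to P-2 (Δx, Δy, Δh) = (100, -180, +0.3); to P-3 = (160, -145, +0.1).
Solve a·Δx + b·Δy = Δh: det = 100·(-145) − 160·(-180) = 14300.
∂h/∂x = [(+0.3)·(-145) − (+0.1)·(-180)] / 14300 = -0.001783
∂h/∂y = [100·(+0.1) − 160·(+0.3)] / 14300 = -0.002657
|∇h| = √(-0.001783² + -0.002657²) = 0.0032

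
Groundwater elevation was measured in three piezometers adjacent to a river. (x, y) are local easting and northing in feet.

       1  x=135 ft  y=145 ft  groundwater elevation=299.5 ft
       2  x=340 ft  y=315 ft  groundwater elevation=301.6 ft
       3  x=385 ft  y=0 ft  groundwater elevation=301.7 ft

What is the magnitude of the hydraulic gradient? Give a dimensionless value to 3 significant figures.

0.00945

Taking 1 as reference: 2−1 = (205, 170, +2.1); 3−1 = (250, -145, +2.2).
Solve a·Δx + b·Δy = Δh: det = 205·(-145) − 250·170 = -72225.
∂h/∂x = [(+2.1)·(-145) − (+2.2)·170] / -72225 = +0.009394
∂h/∂y = [205·(+2.2) − 250·(+2.1)] / -72225 = +0.001025
|∇h| = √(0.009394² + 0.001025²) = 0.00945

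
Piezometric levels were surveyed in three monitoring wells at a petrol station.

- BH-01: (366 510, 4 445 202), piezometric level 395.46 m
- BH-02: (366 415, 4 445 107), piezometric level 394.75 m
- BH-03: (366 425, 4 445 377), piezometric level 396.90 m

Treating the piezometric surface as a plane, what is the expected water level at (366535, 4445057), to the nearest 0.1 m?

Three-point gradient (reference BH-01): Δ to BH-02 = (-95, -95, -0.71), Δ to BH-03 = (-85, 175, +1.44).
∂h/∂x = -0.0005081, ∂h/∂y = +0.007982 (det = -24700).
h(366535, 4445057) = 395.46 + (-0.0005081)·(25) + (+0.007982)·(-145) = 395.46 -0.013 -1.157 = 394.290 m.

394.3 m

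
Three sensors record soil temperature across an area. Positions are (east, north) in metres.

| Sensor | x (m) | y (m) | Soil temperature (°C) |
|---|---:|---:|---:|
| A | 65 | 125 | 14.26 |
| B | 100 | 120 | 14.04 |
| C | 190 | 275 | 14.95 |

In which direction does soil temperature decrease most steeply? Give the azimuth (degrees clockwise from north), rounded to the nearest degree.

150°

With T = a·x + b·y + c and A as origin, the differences give:
  35·a + (-5)·b = -0.22
  125·a + 150·b = +0.69
Eliminate b (×150 and ×(-5), subtract): 5875·a = -29.550 → a = ∂T/∂x = -0.005030
Back-substitute: b = ∂T/∂y = +0.008791.
Steepest decrease is along −∇f: components (+0.005030 E, -0.008791 N).
Azimuth = atan2(+0.005030, -0.008791) = 150.2° ≈ 150°.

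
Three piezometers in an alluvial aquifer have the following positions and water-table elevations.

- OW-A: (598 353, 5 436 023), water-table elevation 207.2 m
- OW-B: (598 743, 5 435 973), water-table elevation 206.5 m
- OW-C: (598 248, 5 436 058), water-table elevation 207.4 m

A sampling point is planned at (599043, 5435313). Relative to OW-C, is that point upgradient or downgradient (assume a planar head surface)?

Differences from OW-A: to OW-B (Δx, Δy, Δh) = (390, -50, -0.7); to OW-C = (-105, 35, +0.2).
Solve a·Δx + b·Δy = Δh: det = 390·35 − (-105)·(-50) = 8400.
∂h/∂x = [(-0.7)·35 − (+0.2)·(-50)] / 8400 = -0.001726
∂h/∂y = [390·(+0.2) − (-105)·(-0.7)] / 8400 = +0.0005357
Head at (599043, 5435313) = 207.2 + (-0.001726)·(690) + (+0.0005357)·(-710) = 205.63 m.
That is lower than the 207.4 m at OW-C, so the point is downgradient.

downgradient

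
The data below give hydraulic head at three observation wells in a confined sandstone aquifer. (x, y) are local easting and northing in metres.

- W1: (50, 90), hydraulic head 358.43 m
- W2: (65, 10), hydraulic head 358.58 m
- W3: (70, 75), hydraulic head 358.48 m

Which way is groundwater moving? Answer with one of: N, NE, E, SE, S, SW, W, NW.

NW

Differences from W1: to W2 (Δx, Δy, Δh) = (15, -80, +0.15); to W3 = (20, -15, +0.05).
Solve a·Δx + b·Δy = Δh: det = 15·(-15) − 20·(-80) = 1375.
∂h/∂x = [(+0.15)·(-15) − (+0.05)·(-80)] / 1375 = +0.001273
∂h/∂y = [15·(+0.05) − 20·(+0.15)] / 1375 = -0.001636
Flow = −∇h = (-0.001273 east, +0.001636 north), which points northwest.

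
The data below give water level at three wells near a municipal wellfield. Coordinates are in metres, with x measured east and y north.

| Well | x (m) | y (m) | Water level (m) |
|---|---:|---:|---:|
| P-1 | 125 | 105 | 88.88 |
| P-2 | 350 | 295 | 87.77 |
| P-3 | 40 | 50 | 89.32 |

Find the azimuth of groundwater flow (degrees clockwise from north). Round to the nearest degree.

Differences from P-1: to P-2 (Δx, Δy, Δh) = (225, 190, -1.11); to P-3 = (-85, -55, +0.44).
Solve a·Δx + b·Δy = Δh: det = 225·(-55) − (-85)·190 = 3775.
∂h/∂x = [(-1.11)·(-55) − (+0.44)·190] / 3775 = -0.005974
∂h/∂y = [225·(+0.44) − (-85)·(-1.11)] / 3775 = +0.001232
Flow direction (−∇h) has components (+0.005974 E, -0.001232 N).
Azimuth = atan2(E, N) = atan2(+0.005974, -0.001232) = 101.7° ≈ 102°.

102°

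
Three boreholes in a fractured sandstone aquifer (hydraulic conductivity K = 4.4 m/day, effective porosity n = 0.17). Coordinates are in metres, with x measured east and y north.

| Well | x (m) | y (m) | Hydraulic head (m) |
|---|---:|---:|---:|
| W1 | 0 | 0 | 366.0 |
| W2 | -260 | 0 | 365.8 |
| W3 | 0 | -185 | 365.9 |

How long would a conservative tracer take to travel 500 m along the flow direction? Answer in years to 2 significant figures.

56 years

∂h/∂x = (365.8 − 366.0) / (-260 − 0) = +0.0007692
∂h/∂y = (365.9 − 366.0) / (-185 − 0) = +0.0005405
|∇h| = √(0.0007692² + 0.0005405²) = 0.0009401
Seepage velocity v = K·i/n = 4.4 × 0.0009401 / 0.17 = 0.02433 m/day.
t = 500 / 0.02433 = 2.055e+04 days = 56.3 years.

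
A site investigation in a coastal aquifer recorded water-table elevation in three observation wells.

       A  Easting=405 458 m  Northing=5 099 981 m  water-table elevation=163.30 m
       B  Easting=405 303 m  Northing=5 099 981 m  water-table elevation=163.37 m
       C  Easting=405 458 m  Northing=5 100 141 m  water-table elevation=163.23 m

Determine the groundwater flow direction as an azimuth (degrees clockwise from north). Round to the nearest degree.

046°

∂h/∂x = (163.37 − 163.30) / (405303 − 405458) = -0.0004516
∂h/∂y = (163.23 − 163.30) / (5100141 − 5099981) = -0.0004375
Flow direction (−∇h) has components (+0.0004516 E, +0.0004375 N).
Azimuth = atan2(E, N) = atan2(+0.0004516, +0.0004375) = 45.9° ≈ 046°.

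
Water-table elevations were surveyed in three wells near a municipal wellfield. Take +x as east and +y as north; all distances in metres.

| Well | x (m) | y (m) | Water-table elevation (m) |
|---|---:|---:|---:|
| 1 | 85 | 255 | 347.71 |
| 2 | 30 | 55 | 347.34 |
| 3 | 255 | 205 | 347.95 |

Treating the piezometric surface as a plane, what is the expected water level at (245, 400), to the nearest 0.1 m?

348.2 m

With h = a·x + b·y + c and 1 as origin, the differences give:
  (-55)·a + (-200)·b = -0.37
  170·a + (-50)·b = +0.24
Eliminate b (×(-50) and ×(-200), subtract): 36750·a = 66.500 → a = ∂h/∂x = +0.001810
Back-substitute: b = ∂h/∂y = +0.001352.
h(245, 400) = 347.71 + (+0.001810)·(160) + (+0.001352)·(145) = 347.71 +0.290 +0.196 = 348.196 m.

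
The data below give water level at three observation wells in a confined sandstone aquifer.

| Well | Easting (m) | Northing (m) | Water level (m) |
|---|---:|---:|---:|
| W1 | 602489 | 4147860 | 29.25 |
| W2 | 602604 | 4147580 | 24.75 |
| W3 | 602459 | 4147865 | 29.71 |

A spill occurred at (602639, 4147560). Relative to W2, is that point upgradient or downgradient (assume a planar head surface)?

Differences from W1: to W2 (Δx, Δy, Δh) = (115, -280, -4.50); to W3 = (-30, 5, +0.46).
Determinant of the coordinate differences = 115·5 − (-30)·(-280) = -7825.
∂h/∂x = [(-4.50)·5 − (+0.46)·(-280)] / -7825 = -0.01358
∂h/∂y = [115·(+0.46) − (-30)·(-4.50)] / -7825 = +0.01049
Head at (602639, 4147560) = 29.25 + (-0.01358)·(150) + (+0.01049)·(-300) = 24.06 m.
That is lower than the 24.75 m at W2, so the point is downgradient.

downgradient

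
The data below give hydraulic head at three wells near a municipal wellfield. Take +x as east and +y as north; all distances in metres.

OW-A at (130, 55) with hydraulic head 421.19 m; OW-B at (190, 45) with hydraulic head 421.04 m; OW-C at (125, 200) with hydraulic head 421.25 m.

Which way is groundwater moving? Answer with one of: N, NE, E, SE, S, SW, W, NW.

With h = a·x + b·y + c and OW-A as origin, the differences give:
  60·a + (-10)·b = -0.15
  (-5)·a + 145·b = +0.06
Eliminate b (×145 and ×(-10), subtract): 8650·a = -21.150 → a = ∂h/∂x = -0.002445
Back-substitute: b = ∂h/∂y = +0.0003295.
Flow = −∇h = (+0.002445 east, -0.0003295 north), which points east.

E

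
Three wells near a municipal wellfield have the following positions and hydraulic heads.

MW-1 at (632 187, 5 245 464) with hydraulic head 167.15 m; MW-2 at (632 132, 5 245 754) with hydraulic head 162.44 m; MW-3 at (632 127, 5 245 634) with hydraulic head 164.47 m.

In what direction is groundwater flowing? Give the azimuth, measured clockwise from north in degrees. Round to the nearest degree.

010°

Three-point gradient (reference MW-1): Δ to MW-2 = (-55, 290, -4.71), Δ to MW-3 = (-60, 170, -2.68).
∂h/∂x = -0.002919, ∂h/∂y = -0.01680 (det = 8050).
Flow direction (−∇h) has components (+0.002919 E, +0.01680 N).
Azimuth = atan2(E, N) = atan2(+0.002919, +0.01680) = 9.9° ≈ 010°.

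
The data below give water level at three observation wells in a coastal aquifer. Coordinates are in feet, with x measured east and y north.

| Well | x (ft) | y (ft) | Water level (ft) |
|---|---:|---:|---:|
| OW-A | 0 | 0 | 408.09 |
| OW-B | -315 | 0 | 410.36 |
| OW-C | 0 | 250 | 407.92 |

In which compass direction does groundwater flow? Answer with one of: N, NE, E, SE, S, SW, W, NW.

E

∂h/∂x = (410.36 − 408.09) / (-315 − 0) = -0.007206
∂h/∂y = (407.92 − 408.09) / (250 − 0) = -0.0006800
Flow = −∇h = (+0.007206 east, +0.0006800 north), which points east.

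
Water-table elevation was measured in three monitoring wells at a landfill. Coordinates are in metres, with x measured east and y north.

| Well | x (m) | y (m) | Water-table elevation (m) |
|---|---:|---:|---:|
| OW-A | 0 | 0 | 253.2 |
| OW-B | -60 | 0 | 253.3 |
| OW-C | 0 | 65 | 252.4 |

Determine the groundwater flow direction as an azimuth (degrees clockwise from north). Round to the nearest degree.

008°

∂h/∂x = (253.3 − 253.2) / (-60 − 0) = -0.001667
∂h/∂y = (252.4 − 253.2) / (65 − 0) = -0.01231
Flow direction (−∇h) has components (+0.001667 E, +0.01231 N).
Azimuth = atan2(E, N) = atan2(+0.001667, +0.01231) = 7.7° ≈ 008°.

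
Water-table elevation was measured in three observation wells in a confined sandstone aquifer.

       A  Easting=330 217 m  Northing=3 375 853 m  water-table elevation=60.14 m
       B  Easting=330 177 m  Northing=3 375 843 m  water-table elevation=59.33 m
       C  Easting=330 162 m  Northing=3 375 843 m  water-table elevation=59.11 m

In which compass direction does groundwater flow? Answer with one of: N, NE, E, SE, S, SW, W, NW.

With h = a·x + b·y + c and A as origin, the differences give:
  (-40)·a + (-10)·b = -0.81
  (-55)·a + (-10)·b = -1.03
Eliminate b (×(-10) and ×(-10), subtract): -150·a = -2.200 → a = ∂h/∂x = +0.01467
Back-substitute: b = ∂h/∂y = +0.02233.
Flow = −∇h = (-0.01467 east, -0.02233 north), which points southwest.

SW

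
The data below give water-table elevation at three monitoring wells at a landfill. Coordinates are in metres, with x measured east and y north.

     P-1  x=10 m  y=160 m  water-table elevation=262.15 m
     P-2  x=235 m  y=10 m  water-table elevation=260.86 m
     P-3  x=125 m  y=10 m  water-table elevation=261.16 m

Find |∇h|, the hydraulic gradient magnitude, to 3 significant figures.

Differences from P-1: to P-2 (Δx, Δy, Δh) = (225, -150, -1.29); to P-3 = (115, -150, -0.99).
Determinant of the coordinate differences = 225·(-150) − 115·(-150) = -16500.
∂h/∂x = [(-1.29)·(-150) − (-0.99)·(-150)] / -16500 = -0.002727
∂h/∂y = [225·(-0.99) − 115·(-1.29)] / -16500 = +0.004509
|∇h| = √(-0.002727² + 0.004509²) = 0.005269

0.00527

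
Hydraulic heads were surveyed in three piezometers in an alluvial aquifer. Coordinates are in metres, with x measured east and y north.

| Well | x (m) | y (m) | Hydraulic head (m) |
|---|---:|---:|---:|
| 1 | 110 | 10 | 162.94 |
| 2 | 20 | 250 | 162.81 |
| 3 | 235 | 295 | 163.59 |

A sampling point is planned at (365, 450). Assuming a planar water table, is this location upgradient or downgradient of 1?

Differences from 1: to 2 (Δx, Δy, Δh) = (-90, 240, -0.13); to 3 = (125, 285, +0.65).
Solve a·Δx + b·Δy = Δh: det = (-90)·285 − 125·240 = -55650.
∂h/∂x = [(-0.13)·285 − (+0.65)·240] / -55650 = +0.003469
∂h/∂y = [(-90)·(+0.65) − 125·(-0.13)] / -55650 = +0.0007592
Head at (365, 450) = 162.94 + (+0.003469)·(255) + (+0.0007592)·(440) = 164.16 m.
That is higher than the 162.94 m at 1, so the point is upgradient.

upgradient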